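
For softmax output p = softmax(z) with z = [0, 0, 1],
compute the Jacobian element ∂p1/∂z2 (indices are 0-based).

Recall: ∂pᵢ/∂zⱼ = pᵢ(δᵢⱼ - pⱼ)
∂p1/∂z2 = -0.1221

p = softmax(z) = [0.2119, 0.2119, 0.5761]
p1 = 0.2119, p2 = 0.5761

∂p1/∂z2 = -p1 × p2 = -0.2119 × 0.5761 = -0.1221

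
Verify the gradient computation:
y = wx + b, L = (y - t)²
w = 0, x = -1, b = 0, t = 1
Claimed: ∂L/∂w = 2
Correct

y = (0)(-1) + 0 = 0
∂L/∂y = 2(y - t) = 2(0 - 1) = -2
∂y/∂w = x = -1
∂L/∂w = -2 × -1 = 2

Claimed value: 2
Correct: The correct gradient is 2.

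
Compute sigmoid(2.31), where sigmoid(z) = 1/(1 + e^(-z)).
0.9097

sigmoid(2.31) = 1/(1 + e^(-2.31)) = 1/(1 + 0.09926) = 0.9097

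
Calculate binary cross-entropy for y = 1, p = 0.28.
L = 1.273

L = -1·log(0.28) - 0·log(0.72) = -log(0.28) = 1.273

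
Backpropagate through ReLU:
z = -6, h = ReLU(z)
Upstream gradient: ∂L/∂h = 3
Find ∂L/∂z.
∂L/∂z = 0

h = ReLU(-6) = 0
Since z < 0: ∂h/∂z = 0
∂L/∂z = ∂L/∂h · ∂h/∂z = 3 × 0 = 0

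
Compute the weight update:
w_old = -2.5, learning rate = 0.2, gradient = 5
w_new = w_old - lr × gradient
w_new = -3.5

w_new = w - η·∂L/∂w = -2.5 - 0.2×(5) = -2.5 - (1) = -3.5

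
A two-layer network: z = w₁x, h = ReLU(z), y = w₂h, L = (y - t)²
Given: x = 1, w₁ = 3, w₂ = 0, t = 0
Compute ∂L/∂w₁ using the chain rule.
∂L/∂w₁ = 0

Forward pass:
z = w₁x = 3×1 = 3
h = ReLU(3) = 3
y = w₂h = 0×3 = 0

Backward pass:
∂L/∂y = 2(y - t) = 2(0 - 0) = 0
∂y/∂h = w₂ = 0
∂h/∂z = 1 (ReLU derivative)
∂z/∂w₁ = x = 1

∂L/∂w₁ = 0 × 0 × 1 × 1 = 0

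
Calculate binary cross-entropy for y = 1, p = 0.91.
L = 0.09431

L = -1·log(0.91) - 0·log(0.09) = -log(0.91) = 0.09431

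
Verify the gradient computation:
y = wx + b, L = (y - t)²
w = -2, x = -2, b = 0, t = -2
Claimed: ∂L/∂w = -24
Correct

y = (-2)(-2) + 0 = 4
∂L/∂y = 2(y - t) = 2(4 - -2) = 12
∂y/∂w = x = -2
∂L/∂w = 12 × -2 = -24

Claimed value: -24
Correct: The correct gradient is -24.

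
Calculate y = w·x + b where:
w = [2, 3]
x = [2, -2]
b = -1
y = -3

y = (2)(2) + (3)(-2) + -1 = -3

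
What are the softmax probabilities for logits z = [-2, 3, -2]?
p = [0.0066, 0.9867, 0.0066]

exp(z) = [0.1353, 20.09, 0.1353]
Sum = 20.36
p = [0.0066, 0.9867, 0.0066]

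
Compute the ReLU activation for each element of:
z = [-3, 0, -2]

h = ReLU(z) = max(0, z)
h = [0, 0, 0]

ReLU applied element-wise: max(0,-3)=0, max(0,0)=0, max(0,-2)=0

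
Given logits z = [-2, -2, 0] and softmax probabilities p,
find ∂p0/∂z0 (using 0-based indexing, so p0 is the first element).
∂p0/∂z0 = 0.09516

p = softmax(z) = [0.1065, 0.1065, 0.787]
p0 = 0.1065

∂p0/∂z0 = p0(1 - p0) = 0.1065 × (1 - 0.1065) = 0.09516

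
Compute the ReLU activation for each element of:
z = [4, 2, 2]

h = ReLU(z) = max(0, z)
h = [4, 2, 2]

ReLU applied element-wise: max(0,4)=4, max(0,2)=2, max(0,2)=2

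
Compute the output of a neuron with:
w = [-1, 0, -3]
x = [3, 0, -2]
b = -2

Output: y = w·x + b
y = 1

y = (-1)(3) + (0)(0) + (-3)(-2) + -2 = 1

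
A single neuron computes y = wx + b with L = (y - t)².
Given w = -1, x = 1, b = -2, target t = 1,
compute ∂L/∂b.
∂L/∂b = -8

y = wx + b = (-1)(1) + -2 = -3
∂L/∂y = 2(y - t) = 2(-3 - 1) = -8
∂y/∂b = 1
∂L/∂b = ∂L/∂y · ∂y/∂b = -8 × 1 = -8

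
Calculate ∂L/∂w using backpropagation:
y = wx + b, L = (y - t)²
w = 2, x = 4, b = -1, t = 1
∂L/∂w = 48

y = wx + b = (2)(4) + -1 = 7
∂L/∂y = 2(y - t) = 2(7 - 1) = 12
∂y/∂w = x = 4
∂L/∂w = ∂L/∂y · ∂y/∂w = 12 × 4 = 48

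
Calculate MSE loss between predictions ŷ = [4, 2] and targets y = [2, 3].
MSE = 2.5

MSE = (1/2)((4-2)² + (2-3)²) = (1/2)(4 + 1) = 2.5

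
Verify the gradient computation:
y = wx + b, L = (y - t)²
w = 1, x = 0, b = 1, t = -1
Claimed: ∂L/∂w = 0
Correct

y = (1)(0) + 1 = 1
∂L/∂y = 2(y - t) = 2(1 - -1) = 4
∂y/∂w = x = 0
∂L/∂w = 4 × 0 = 0

Claimed value: 0
Correct: The correct gradient is 0.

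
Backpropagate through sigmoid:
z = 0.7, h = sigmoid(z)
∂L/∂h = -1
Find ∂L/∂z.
∂L/∂z = -0.2217

σ(0.7) = 0.6682
σ'(0.7) = σ(0.7)(1 - σ(0.7)) = 0.6682 × 0.3318 = 0.2217
∂L/∂z = ∂L/∂h · σ'(z) = -1 × 0.2217 = -0.2217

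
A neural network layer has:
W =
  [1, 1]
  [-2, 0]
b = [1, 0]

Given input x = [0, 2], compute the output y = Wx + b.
y = [3, 0]

Wx = [1×0 + 1×2, -2×0 + 0×2]
   = [2, 0]
y = Wx + b = [2 + 1, 0 + 0] = [3, 0]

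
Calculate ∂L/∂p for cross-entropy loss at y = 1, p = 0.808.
∂L/∂p = -1.238

∂L/∂p = -y/p + (1-y)/(1-p) = -1/0.808 + 0 = -1.238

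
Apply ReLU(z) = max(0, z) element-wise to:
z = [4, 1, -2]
h = [4, 1, 0]

ReLU applied element-wise: max(0,4)=4, max(0,1)=1, max(0,-2)=0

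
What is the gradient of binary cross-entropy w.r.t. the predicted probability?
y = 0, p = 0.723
∂L/∂p = 3.61

∂L/∂p = -y/p + (1-y)/(1-p) = 0 + 1/0.277 = 3.61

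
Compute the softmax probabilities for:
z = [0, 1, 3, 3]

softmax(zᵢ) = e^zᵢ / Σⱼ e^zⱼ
p = [0.0228, 0.0619, 0.4576, 0.4576]

exp(z) = [1, 2.718, 20.09, 20.09]
Sum = 43.89
p = [0.0228, 0.0619, 0.4576, 0.4576]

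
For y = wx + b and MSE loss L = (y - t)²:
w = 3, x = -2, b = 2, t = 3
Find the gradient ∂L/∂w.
∂L/∂w = 28

y = wx + b = (3)(-2) + 2 = -4
∂L/∂y = 2(y - t) = 2(-4 - 3) = -14
∂y/∂w = x = -2
∂L/∂w = ∂L/∂y · ∂y/∂w = -14 × -2 = 28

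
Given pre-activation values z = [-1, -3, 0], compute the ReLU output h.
h = [0, 0, 0]

ReLU applied element-wise: max(0,-1)=0, max(0,-3)=0, max(0,0)=0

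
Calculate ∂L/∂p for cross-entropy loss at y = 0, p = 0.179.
∂L/∂p = 1.218

∂L/∂p = -y/p + (1-y)/(1-p) = 0 + 1/0.821 = 1.218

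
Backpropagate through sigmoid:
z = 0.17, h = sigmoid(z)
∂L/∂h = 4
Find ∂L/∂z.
∂L/∂z = 0.9928

σ(0.17) = 0.5424
σ'(0.17) = σ(0.17)(1 - σ(0.17)) = 0.5424 × 0.4576 = 0.2482
∂L/∂z = ∂L/∂h · σ'(z) = 4 × 0.2482 = 0.9928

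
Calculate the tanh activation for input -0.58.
-0.5227

tanh(-0.58) = (e^(-0.58) - e^(0.58))/(e^(-0.58) + e^(0.58)) = -0.5227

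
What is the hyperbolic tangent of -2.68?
-0.9906

tanh(-2.68) = (e^(-2.68) - e^(2.68))/(e^(-2.68) + e^(2.68)) = -0.9906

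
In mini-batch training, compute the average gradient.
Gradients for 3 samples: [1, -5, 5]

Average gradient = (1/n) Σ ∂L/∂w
Average gradient = 0.3333

Average = (1/3)(1 + -5 + 5) = 1/3 = 0.3333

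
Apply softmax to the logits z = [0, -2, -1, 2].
p = [0.1125, 0.0152, 0.0414, 0.831]

exp(z) = [1, 0.1353, 0.3679, 7.389]
Sum = 8.892
p = [0.1125, 0.0152, 0.0414, 0.831]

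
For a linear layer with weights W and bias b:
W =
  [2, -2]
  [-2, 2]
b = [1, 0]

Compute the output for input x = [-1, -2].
y = [3, -2]

Wx = [2×-1 + -2×-2, -2×-1 + 2×-2]
   = [2, -2]
y = Wx + b = [2 + 1, -2 + 0] = [3, -2]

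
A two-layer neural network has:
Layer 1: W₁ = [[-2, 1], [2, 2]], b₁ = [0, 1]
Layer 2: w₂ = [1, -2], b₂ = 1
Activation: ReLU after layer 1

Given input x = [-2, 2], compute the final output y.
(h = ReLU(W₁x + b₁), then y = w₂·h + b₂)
y = 5

Layer 1 pre-activation: z₁ = [6, 1]
After ReLU: h = [6, 1]
Layer 2 output: y = 1×6 + -2×1 + 1 = 5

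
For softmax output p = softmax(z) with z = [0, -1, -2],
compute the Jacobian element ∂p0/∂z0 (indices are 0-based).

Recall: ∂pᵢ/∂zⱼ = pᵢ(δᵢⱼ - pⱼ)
∂p0/∂z0 = 0.2227

p = softmax(z) = [0.6652, 0.2447, 0.09003]
p0 = 0.6652

∂p0/∂z0 = p0(1 - p0) = 0.6652 × (1 - 0.6652) = 0.2227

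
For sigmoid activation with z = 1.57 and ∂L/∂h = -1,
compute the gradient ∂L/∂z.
∂L/∂z = -0.1426

σ(1.57) = 0.8278
σ'(1.57) = σ(1.57)(1 - σ(1.57)) = 0.8278 × 0.1722 = 0.1426
∂L/∂z = ∂L/∂h · σ'(z) = -1 × 0.1426 = -0.1426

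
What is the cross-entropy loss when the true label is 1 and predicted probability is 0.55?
L = 0.5978

L = -1·log(0.55) - 0·log(0.45) = -log(0.55) = 0.5978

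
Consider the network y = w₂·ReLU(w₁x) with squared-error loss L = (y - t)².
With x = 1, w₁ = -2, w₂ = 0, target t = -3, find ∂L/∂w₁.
∂L/∂w₁ = 0

Forward pass:
z = w₁x = -2×1 = -2
h = ReLU(-2) = 0
y = w₂h = 0×0 = 0

Backward pass:
∂L/∂y = 2(y - t) = 2(0 - -3) = 6
∂y/∂h = w₂ = 0
∂h/∂z = 0 (ReLU derivative)
∂z/∂w₁ = x = 1

∂L/∂w₁ = 6 × 0 × 0 × 1 = 0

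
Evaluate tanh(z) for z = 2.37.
0.9827

tanh(2.37) = (e^(2.37) - e^(-2.37))/(e^(2.37) + e^(-2.37)) = 0.9827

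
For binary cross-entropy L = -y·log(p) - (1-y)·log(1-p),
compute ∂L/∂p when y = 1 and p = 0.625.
∂L/∂p = -1.6

∂L/∂p = -y/p + (1-y)/(1-p) = -1/0.625 + 0 = -1.6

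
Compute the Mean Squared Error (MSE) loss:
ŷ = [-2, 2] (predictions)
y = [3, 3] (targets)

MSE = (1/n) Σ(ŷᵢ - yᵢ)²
MSE = 13

MSE = (1/2)((-2-3)² + (2-3)²) = (1/2)(25 + 1) = 13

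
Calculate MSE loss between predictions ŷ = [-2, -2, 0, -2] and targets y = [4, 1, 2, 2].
MSE = 16.25

MSE = (1/4)((-2-4)² + (-2-1)² + (0-2)² + (-2-2)²) = (1/4)(36 + 9 + 4 + 16) = 16.25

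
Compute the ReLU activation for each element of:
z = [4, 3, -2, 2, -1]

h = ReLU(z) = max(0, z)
h = [4, 3, 0, 2, 0]

ReLU applied element-wise: max(0,4)=4, max(0,3)=3, max(0,-2)=0, max(0,2)=2, max(0,-1)=0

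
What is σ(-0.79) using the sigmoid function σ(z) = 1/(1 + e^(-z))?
0.3122

sigmoid(-0.79) = 1/(1 + e^(0.79)) = 1/(1 + 2.203) = 0.3122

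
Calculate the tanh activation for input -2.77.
-0.9922

tanh(-2.77) = (e^(-2.77) - e^(2.77))/(e^(-2.77) + e^(2.77)) = -0.9922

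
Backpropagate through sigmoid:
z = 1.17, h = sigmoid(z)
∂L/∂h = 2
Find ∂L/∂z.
∂L/∂z = 0.3615

σ(1.17) = 0.7631
σ'(1.17) = σ(1.17)(1 - σ(1.17)) = 0.7631 × 0.2369 = 0.1808
∂L/∂z = ∂L/∂h · σ'(z) = 2 × 0.1808 = 0.3615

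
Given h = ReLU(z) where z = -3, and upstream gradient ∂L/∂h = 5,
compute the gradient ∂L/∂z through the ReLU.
∂L/∂z = 0

h = ReLU(-3) = 0
Since z < 0: ∂h/∂z = 0
∂L/∂z = ∂L/∂h · ∂h/∂z = 5 × 0 = 0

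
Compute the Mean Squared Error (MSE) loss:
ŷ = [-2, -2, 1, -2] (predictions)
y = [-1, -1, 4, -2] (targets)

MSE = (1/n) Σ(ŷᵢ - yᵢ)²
MSE = 2.75

MSE = (1/4)((-2--1)² + (-2--1)² + (1-4)² + (-2--2)²) = (1/4)(1 + 1 + 9 + 0) = 2.75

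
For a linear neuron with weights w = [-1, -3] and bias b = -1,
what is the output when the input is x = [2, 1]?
y = -6

y = (-1)(2) + (-3)(1) + -1 = -6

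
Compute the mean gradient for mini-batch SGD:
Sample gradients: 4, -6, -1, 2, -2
Average gradient = -0.6

Average = (1/5)(4 + -6 + -1 + 2 + -2) = -3/5 = -0.6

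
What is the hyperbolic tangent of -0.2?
-0.1974

tanh(-0.2) = (e^(-0.2) - e^(0.2))/(e^(-0.2) + e^(0.2)) = -0.1974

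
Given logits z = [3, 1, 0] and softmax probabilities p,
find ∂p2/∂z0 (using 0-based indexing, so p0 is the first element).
∂p2/∂z0 = -0.03545

p = softmax(z) = [0.8438, 0.1142, 0.04201]
p2 = 0.04201, p0 = 0.8438

∂p2/∂z0 = -p2 × p0 = -0.04201 × 0.8438 = -0.03545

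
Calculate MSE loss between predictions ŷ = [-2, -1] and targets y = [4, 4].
MSE = 30.5

MSE = (1/2)((-2-4)² + (-1-4)²) = (1/2)(36 + 25) = 30.5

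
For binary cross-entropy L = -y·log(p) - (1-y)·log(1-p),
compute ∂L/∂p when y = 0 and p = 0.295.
∂L/∂p = 1.418

∂L/∂p = -y/p + (1-y)/(1-p) = 0 + 1/0.705 = 1.418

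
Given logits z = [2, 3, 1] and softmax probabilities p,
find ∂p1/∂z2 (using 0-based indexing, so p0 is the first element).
∂p1/∂z2 = -0.05989

p = softmax(z) = [0.2447, 0.6652, 0.09003]
p1 = 0.6652, p2 = 0.09003

∂p1/∂z2 = -p1 × p2 = -0.6652 × 0.09003 = -0.05989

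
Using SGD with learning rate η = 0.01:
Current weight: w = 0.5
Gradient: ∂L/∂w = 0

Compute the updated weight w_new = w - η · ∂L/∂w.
w_new = 0.5

w_new = w - η·∂L/∂w = 0.5 - 0.01×(0) = 0.5 - (0) = 0.5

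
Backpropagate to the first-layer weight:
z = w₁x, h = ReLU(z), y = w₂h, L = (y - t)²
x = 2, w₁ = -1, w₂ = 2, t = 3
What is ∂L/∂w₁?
∂L/∂w₁ = 0

Forward pass:
z = w₁x = -1×2 = -2
h = ReLU(-2) = 0
y = w₂h = 2×0 = 0

Backward pass:
∂L/∂y = 2(y - t) = 2(0 - 3) = -6
∂y/∂h = w₂ = 2
∂h/∂z = 0 (ReLU derivative)
∂z/∂w₁ = x = 2

∂L/∂w₁ = -6 × 2 × 0 × 2 = 0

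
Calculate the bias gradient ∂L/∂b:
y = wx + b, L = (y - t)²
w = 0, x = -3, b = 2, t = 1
∂L/∂b = 2

y = wx + b = (0)(-3) + 2 = 2
∂L/∂y = 2(y - t) = 2(2 - 1) = 2
∂y/∂b = 1
∂L/∂b = ∂L/∂y · ∂y/∂b = 2 × 1 = 2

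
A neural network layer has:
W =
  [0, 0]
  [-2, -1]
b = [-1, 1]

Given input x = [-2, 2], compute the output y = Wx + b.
y = [-1, 3]

Wx = [0×-2 + 0×2, -2×-2 + -1×2]
   = [0, 2]
y = Wx + b = [0 + -1, 2 + 1] = [-1, 3]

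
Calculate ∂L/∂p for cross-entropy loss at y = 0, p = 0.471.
∂L/∂p = 1.89

∂L/∂p = -y/p + (1-y)/(1-p) = 0 + 1/0.529 = 1.89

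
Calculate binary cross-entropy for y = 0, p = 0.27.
L = 0.3147

L = -0·log(0.27) - 1·log(0.73) = -log(0.73) = 0.3147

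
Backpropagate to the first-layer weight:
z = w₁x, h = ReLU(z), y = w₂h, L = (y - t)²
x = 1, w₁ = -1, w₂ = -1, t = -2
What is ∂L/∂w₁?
∂L/∂w₁ = 0

Forward pass:
z = w₁x = -1×1 = -1
h = ReLU(-1) = 0
y = w₂h = -1×0 = 0

Backward pass:
∂L/∂y = 2(y - t) = 2(0 - -2) = 4
∂y/∂h = w₂ = -1
∂h/∂z = 0 (ReLU derivative)
∂z/∂w₁ = x = 1

∂L/∂w₁ = 4 × -1 × 0 × 1 = 0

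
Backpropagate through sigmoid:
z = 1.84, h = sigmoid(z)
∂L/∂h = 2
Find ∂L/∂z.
∂L/∂z = 0.2365

σ(1.84) = 0.8629
σ'(1.84) = σ(1.84)(1 - σ(1.84)) = 0.8629 × 0.1371 = 0.1183
∂L/∂z = ∂L/∂h · σ'(z) = 2 × 0.1183 = 0.2365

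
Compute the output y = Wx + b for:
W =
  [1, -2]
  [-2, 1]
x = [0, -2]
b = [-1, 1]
y = [3, -1]

Wx = [1×0 + -2×-2, -2×0 + 1×-2]
   = [4, -2]
y = Wx + b = [4 + -1, -2 + 1] = [3, -1]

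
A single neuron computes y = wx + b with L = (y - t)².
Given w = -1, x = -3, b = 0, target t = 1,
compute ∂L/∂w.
∂L/∂w = -12

y = wx + b = (-1)(-3) + 0 = 3
∂L/∂y = 2(y - t) = 2(3 - 1) = 4
∂y/∂w = x = -3
∂L/∂w = ∂L/∂y · ∂y/∂w = 4 × -3 = -12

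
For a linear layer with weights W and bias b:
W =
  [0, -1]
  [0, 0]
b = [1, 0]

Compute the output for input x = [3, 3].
y = [-2, 0]

Wx = [0×3 + -1×3, 0×3 + 0×3]
   = [-3, 0]
y = Wx + b = [-3 + 1, 0 + 0] = [-2, 0]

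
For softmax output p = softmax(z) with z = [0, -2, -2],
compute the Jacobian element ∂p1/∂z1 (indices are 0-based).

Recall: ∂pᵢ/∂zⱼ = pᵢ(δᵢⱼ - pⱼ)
∂p1/∂z1 = 0.09516

p = softmax(z) = [0.787, 0.1065, 0.1065]
p1 = 0.1065

∂p1/∂z1 = p1(1 - p1) = 0.1065 × (1 - 0.1065) = 0.09516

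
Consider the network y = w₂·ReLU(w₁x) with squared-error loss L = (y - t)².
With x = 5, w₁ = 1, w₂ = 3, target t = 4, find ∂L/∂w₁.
∂L/∂w₁ = 330

Forward pass:
z = w₁x = 1×5 = 5
h = ReLU(5) = 5
y = w₂h = 3×5 = 15

Backward pass:
∂L/∂y = 2(y - t) = 2(15 - 4) = 22
∂y/∂h = w₂ = 3
∂h/∂z = 1 (ReLU derivative)
∂z/∂w₁ = x = 5

∂L/∂w₁ = 22 × 3 × 1 × 5 = 330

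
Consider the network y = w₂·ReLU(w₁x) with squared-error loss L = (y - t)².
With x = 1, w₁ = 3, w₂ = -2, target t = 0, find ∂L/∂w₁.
∂L/∂w₁ = 24

Forward pass:
z = w₁x = 3×1 = 3
h = ReLU(3) = 3
y = w₂h = -2×3 = -6

Backward pass:
∂L/∂y = 2(y - t) = 2(-6 - 0) = -12
∂y/∂h = w₂ = -2
∂h/∂z = 1 (ReLU derivative)
∂z/∂w₁ = x = 1

∂L/∂w₁ = -12 × -2 × 1 × 1 = 24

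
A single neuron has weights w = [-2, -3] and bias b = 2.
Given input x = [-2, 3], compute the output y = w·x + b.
y = -3

y = (-2)(-2) + (-3)(3) + 2 = -3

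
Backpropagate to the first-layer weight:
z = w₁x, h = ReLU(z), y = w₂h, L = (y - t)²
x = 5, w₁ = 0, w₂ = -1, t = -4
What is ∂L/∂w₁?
∂L/∂w₁ = 0

Forward pass:
z = w₁x = 0×5 = 0
h = ReLU(0) = 0
y = w₂h = -1×0 = 0

Backward pass:
∂L/∂y = 2(y - t) = 2(0 - -4) = 8
∂y/∂h = w₂ = -1
∂h/∂z = 0 (ReLU derivative)
∂z/∂w₁ = x = 5

∂L/∂w₁ = 8 × -1 × 0 × 5 = 0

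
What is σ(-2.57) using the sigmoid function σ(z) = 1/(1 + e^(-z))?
0.07109

sigmoid(-2.57) = 1/(1 + e^(2.57)) = 1/(1 + 13.07) = 0.07109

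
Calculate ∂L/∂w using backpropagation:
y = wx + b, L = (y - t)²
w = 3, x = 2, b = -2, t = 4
∂L/∂w = 0

y = wx + b = (3)(2) + -2 = 4
∂L/∂y = 2(y - t) = 2(4 - 4) = 0
∂y/∂w = x = 2
∂L/∂w = ∂L/∂y · ∂y/∂w = 0 × 2 = 0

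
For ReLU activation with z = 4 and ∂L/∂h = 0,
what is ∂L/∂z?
∂L/∂z = 0

h = ReLU(4) = 4
Since z > 0: ∂h/∂z = 1
∂L/∂z = ∂L/∂h · ∂h/∂z = 0 × 1 = 0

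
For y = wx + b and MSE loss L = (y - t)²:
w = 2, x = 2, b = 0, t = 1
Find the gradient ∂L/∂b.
∂L/∂b = 6

y = wx + b = (2)(2) + 0 = 4
∂L/∂y = 2(y - t) = 2(4 - 1) = 6
∂y/∂b = 1
∂L/∂b = ∂L/∂y · ∂y/∂b = 6 × 1 = 6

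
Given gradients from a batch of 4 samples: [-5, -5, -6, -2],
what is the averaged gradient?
Average gradient = -4.5

Average = (1/4)(-5 + -5 + -6 + -2) = -18/4 = -4.5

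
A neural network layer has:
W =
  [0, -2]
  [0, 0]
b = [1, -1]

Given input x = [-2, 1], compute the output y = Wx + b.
y = [-1, -1]

Wx = [0×-2 + -2×1, 0×-2 + 0×1]
   = [-2, 0]
y = Wx + b = [-2 + 1, 0 + -1] = [-1, -1]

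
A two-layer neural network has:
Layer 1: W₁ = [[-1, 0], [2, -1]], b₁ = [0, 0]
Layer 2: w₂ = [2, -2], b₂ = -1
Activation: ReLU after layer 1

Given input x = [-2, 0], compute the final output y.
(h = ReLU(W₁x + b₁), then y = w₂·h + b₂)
y = 3

Layer 1 pre-activation: z₁ = [2, -4]
After ReLU: h = [2, 0]
Layer 2 output: y = 2×2 + -2×0 + -1 = 3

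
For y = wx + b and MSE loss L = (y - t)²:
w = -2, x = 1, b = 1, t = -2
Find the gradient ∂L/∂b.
∂L/∂b = 2

y = wx + b = (-2)(1) + 1 = -1
∂L/∂y = 2(y - t) = 2(-1 - -2) = 2
∂y/∂b = 1
∂L/∂b = ∂L/∂y · ∂y/∂b = 2 × 1 = 2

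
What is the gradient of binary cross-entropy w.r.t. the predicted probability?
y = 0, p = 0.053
∂L/∂p = 1.056

∂L/∂p = -y/p + (1-y)/(1-p) = 0 + 1/0.947 = 1.056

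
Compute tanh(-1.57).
-0.917

tanh(-1.57) = (e^(-1.57) - e^(1.57))/(e^(-1.57) + e^(1.57)) = -0.917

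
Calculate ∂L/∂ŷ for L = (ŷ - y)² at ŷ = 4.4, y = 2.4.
∂L/∂ŷ = 4.0

∂L/∂ŷ = 2(ŷ - y) = 2(4.4 - 2.4) = 2(2.0) = 4.0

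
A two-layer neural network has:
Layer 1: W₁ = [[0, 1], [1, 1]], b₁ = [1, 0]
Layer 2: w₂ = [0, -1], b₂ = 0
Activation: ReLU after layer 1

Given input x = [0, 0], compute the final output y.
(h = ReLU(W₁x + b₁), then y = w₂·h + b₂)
y = 0

Layer 1 pre-activation: z₁ = [1, 0]
After ReLU: h = [1, 0]
Layer 2 output: y = 0×1 + -1×0 + 0 = 0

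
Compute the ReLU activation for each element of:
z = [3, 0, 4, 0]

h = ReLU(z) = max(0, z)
h = [3, 0, 4, 0]

ReLU applied element-wise: max(0,3)=3, max(0,0)=0, max(0,4)=4, max(0,0)=0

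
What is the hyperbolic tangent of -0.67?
-0.585

tanh(-0.67) = (e^(-0.67) - e^(0.67))/(e^(-0.67) + e^(0.67)) = -0.585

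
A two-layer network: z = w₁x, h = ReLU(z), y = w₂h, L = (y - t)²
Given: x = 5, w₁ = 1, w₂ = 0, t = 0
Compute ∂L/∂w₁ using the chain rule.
∂L/∂w₁ = 0

Forward pass:
z = w₁x = 1×5 = 5
h = ReLU(5) = 5
y = w₂h = 0×5 = 0

Backward pass:
∂L/∂y = 2(y - t) = 2(0 - 0) = 0
∂y/∂h = w₂ = 0
∂h/∂z = 1 (ReLU derivative)
∂z/∂w₁ = x = 5

∂L/∂w₁ = 0 × 0 × 1 × 5 = 0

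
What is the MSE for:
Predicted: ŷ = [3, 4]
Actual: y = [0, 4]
MSE = 4.5

MSE = (1/2)((3-0)² + (4-4)²) = (1/2)(9 + 0) = 4.5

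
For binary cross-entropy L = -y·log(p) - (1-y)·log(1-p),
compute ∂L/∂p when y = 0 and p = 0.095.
∂L/∂p = 1.105

∂L/∂p = -y/p + (1-y)/(1-p) = 0 + 1/0.905 = 1.105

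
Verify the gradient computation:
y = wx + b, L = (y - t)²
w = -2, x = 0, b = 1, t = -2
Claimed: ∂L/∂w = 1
Incorrect

y = (-2)(0) + 1 = 1
∂L/∂y = 2(y - t) = 2(1 - -2) = 6
∂y/∂w = x = 0
∂L/∂w = 6 × 0 = 0

Claimed value: 1
Incorrect: The correct gradient is 0.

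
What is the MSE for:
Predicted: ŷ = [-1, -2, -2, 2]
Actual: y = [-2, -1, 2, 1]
MSE = 4.75

MSE = (1/4)((-1--2)² + (-2--1)² + (-2-2)² + (2-1)²) = (1/4)(1 + 1 + 16 + 1) = 4.75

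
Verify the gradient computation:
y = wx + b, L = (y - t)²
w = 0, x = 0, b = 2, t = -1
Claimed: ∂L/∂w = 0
Correct

y = (0)(0) + 2 = 2
∂L/∂y = 2(y - t) = 2(2 - -1) = 6
∂y/∂w = x = 0
∂L/∂w = 6 × 0 = 0

Claimed value: 0
Correct: The correct gradient is 0.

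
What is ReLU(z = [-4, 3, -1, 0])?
h = [0, 3, 0, 0]

ReLU applied element-wise: max(0,-4)=0, max(0,3)=3, max(0,-1)=0, max(0,0)=0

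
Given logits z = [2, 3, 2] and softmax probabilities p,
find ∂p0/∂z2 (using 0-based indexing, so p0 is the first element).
∂p0/∂z2 = -0.04492

p = softmax(z) = [0.2119, 0.5761, 0.2119]
p0 = 0.2119, p2 = 0.2119

∂p0/∂z2 = -p0 × p2 = -0.2119 × 0.2119 = -0.04492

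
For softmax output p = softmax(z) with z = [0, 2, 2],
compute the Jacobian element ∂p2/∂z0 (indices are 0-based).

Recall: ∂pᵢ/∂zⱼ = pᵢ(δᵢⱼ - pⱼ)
∂p2/∂z0 = -0.02968

p = softmax(z) = [0.06338, 0.4683, 0.4683]
p2 = 0.4683, p0 = 0.06338

∂p2/∂z0 = -p2 × p0 = -0.4683 × 0.06338 = -0.02968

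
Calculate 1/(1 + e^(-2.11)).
0.8919

sigmoid(2.11) = 1/(1 + e^(-2.11)) = 1/(1 + 0.1212) = 0.8919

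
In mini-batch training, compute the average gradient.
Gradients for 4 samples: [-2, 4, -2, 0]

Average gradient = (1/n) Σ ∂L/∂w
Average gradient = 0

Average = (1/4)(-2 + 4 + -2 + 0) = 0/4 = 0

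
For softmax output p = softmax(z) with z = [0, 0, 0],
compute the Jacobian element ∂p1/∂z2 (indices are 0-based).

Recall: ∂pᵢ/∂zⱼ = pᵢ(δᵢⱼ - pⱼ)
∂p1/∂z2 = -0.1111

p = softmax(z) = [0.3333, 0.3333, 0.3333]
p1 = 0.3333, p2 = 0.3333

∂p1/∂z2 = -p1 × p2 = -0.3333 × 0.3333 = -0.1111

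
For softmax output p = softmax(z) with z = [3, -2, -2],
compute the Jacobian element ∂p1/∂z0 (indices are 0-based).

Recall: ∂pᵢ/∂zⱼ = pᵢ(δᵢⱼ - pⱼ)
∂p1/∂z0 = -0.00656

p = softmax(z) = [0.9867, 0.006648, 0.006648]
p1 = 0.006648, p0 = 0.9867

∂p1/∂z0 = -p1 × p0 = -0.006648 × 0.9867 = -0.00656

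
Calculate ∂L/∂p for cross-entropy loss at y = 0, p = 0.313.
∂L/∂p = 1.456

∂L/∂p = -y/p + (1-y)/(1-p) = 0 + 1/0.687 = 1.456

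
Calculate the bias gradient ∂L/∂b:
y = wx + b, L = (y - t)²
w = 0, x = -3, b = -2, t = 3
∂L/∂b = -10

y = wx + b = (0)(-3) + -2 = -2
∂L/∂y = 2(y - t) = 2(-2 - 3) = -10
∂y/∂b = 1
∂L/∂b = ∂L/∂y · ∂y/∂b = -10 × 1 = -10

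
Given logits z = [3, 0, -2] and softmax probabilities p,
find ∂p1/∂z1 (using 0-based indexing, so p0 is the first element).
∂p1/∂z1 = 0.0449

p = softmax(z) = [0.9465, 0.04712, 0.006377]
p1 = 0.04712

∂p1/∂z1 = p1(1 - p1) = 0.04712 × (1 - 0.04712) = 0.0449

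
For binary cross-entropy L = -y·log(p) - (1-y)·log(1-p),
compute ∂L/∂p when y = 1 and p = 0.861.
∂L/∂p = -1.161

∂L/∂p = -y/p + (1-y)/(1-p) = -1/0.861 + 0 = -1.161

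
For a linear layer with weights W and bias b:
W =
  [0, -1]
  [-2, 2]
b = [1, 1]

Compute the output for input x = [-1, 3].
y = [-2, 9]

Wx = [0×-1 + -1×3, -2×-1 + 2×3]
   = [-3, 8]
y = Wx + b = [-3 + 1, 8 + 1] = [-2, 9]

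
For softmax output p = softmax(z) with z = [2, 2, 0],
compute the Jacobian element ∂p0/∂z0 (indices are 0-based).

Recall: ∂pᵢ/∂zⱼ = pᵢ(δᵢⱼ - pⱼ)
∂p0/∂z0 = 0.249

p = softmax(z) = [0.4683, 0.4683, 0.06338]
p0 = 0.4683

∂p0/∂z0 = p0(1 - p0) = 0.4683 × (1 - 0.4683) = 0.249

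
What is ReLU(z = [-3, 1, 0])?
h = [0, 1, 0]

ReLU applied element-wise: max(0,-3)=0, max(0,1)=1, max(0,0)=0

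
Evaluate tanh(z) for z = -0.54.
-0.493

tanh(-0.54) = (e^(-0.54) - e^(0.54))/(e^(-0.54) + e^(0.54)) = -0.493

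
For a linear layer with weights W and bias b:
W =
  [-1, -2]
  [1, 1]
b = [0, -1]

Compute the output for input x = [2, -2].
y = [2, -1]

Wx = [-1×2 + -2×-2, 1×2 + 1×-2]
   = [2, 0]
y = Wx + b = [2 + 0, 0 + -1] = [2, -1]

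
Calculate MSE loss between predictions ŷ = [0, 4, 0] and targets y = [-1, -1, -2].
MSE = 10

MSE = (1/3)((0--1)² + (4--1)² + (0--2)²) = (1/3)(1 + 25 + 4) = 10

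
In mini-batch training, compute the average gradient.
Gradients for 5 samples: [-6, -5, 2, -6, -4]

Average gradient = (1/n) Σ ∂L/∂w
Average gradient = -3.8

Average = (1/5)(-6 + -5 + 2 + -6 + -4) = -19/5 = -3.8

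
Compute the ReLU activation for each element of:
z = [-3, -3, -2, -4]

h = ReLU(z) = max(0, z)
h = [0, 0, 0, 0]

ReLU applied element-wise: max(0,-3)=0, max(0,-3)=0, max(0,-2)=0, max(0,-4)=0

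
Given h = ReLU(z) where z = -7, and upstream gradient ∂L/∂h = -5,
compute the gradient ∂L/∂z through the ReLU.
∂L/∂z = 0

h = ReLU(-7) = 0
Since z < 0: ∂h/∂z = 0
∂L/∂z = ∂L/∂h · ∂h/∂z = -5 × 0 = 0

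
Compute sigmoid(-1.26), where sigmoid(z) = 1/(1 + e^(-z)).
0.221

sigmoid(-1.26) = 1/(1 + e^(1.26)) = 1/(1 + 3.525) = 0.221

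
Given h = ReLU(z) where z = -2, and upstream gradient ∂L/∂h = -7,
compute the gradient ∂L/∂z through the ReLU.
∂L/∂z = 0

h = ReLU(-2) = 0
Since z < 0: ∂h/∂z = 0
∂L/∂z = ∂L/∂h · ∂h/∂z = -7 × 0 = 0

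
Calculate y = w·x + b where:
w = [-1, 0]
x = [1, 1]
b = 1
y = 0

y = (-1)(1) + (0)(1) + 1 = 0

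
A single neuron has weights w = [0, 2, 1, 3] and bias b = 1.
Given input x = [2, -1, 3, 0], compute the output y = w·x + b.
y = 2

y = (0)(2) + (2)(-1) + (1)(3) + (3)(0) + 1 = 2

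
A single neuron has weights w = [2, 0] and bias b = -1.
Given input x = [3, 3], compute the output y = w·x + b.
y = 5

y = (2)(3) + (0)(3) + -1 = 5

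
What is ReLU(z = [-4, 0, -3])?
h = [0, 0, 0]

ReLU applied element-wise: max(0,-4)=0, max(0,0)=0, max(0,-3)=0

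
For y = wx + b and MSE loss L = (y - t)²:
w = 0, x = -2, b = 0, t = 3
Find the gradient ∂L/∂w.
∂L/∂w = 12

y = wx + b = (0)(-2) + 0 = 0
∂L/∂y = 2(y - t) = 2(0 - 3) = -6
∂y/∂w = x = -2
∂L/∂w = ∂L/∂y · ∂y/∂w = -6 × -2 = 12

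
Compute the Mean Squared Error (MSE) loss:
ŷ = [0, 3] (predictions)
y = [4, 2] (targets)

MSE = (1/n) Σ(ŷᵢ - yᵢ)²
MSE = 8.5

MSE = (1/2)((0-4)² + (3-2)²) = (1/2)(16 + 1) = 8.5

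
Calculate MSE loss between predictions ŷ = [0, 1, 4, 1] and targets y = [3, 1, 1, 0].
MSE = 4.75

MSE = (1/4)((0-3)² + (1-1)² + (4-1)² + (1-0)²) = (1/4)(9 + 0 + 9 + 1) = 4.75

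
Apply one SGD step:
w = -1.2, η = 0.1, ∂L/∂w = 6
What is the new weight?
w_new = -1.8

w_new = w - η·∂L/∂w = -1.2 - 0.1×(6) = -1.2 - (0.6) = -1.8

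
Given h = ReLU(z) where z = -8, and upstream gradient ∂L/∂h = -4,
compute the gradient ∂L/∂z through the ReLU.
∂L/∂z = 0

h = ReLU(-8) = 0
Since z < 0: ∂h/∂z = 0
∂L/∂z = ∂L/∂h · ∂h/∂z = -4 × 0 = 0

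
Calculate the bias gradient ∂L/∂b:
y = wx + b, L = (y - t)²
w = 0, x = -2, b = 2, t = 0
∂L/∂b = 4

y = wx + b = (0)(-2) + 2 = 2
∂L/∂y = 2(y - t) = 2(2 - 0) = 4
∂y/∂b = 1
∂L/∂b = ∂L/∂y · ∂y/∂b = 4 × 1 = 4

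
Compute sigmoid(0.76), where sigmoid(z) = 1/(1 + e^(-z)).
0.6814

sigmoid(0.76) = 1/(1 + e^(-0.76)) = 1/(1 + 0.4677) = 0.6814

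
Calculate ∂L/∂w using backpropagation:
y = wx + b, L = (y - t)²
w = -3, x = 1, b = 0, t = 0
∂L/∂w = -6

y = wx + b = (-3)(1) + 0 = -3
∂L/∂y = 2(y - t) = 2(-3 - 0) = -6
∂y/∂w = x = 1
∂L/∂w = ∂L/∂y · ∂y/∂w = -6 × 1 = -6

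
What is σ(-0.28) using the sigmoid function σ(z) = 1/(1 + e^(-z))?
0.4305

sigmoid(-0.28) = 1/(1 + e^(0.28)) = 1/(1 + 1.323) = 0.4305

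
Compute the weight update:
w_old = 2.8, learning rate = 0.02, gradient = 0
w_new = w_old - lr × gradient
w_new = 2.8

w_new = w - η·∂L/∂w = 2.8 - 0.02×(0) = 2.8 - (0) = 2.8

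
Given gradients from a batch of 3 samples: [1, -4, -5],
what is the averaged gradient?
Average gradient = -2.667

Average = (1/3)(1 + -4 + -5) = -8/3 = -2.667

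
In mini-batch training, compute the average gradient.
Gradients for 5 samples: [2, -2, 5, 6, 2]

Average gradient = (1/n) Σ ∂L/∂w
Average gradient = 2.6

Average = (1/5)(2 + -2 + 5 + 6 + 2) = 13/5 = 2.6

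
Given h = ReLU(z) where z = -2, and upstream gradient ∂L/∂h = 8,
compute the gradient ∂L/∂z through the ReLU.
∂L/∂z = 0

h = ReLU(-2) = 0
Since z < 0: ∂h/∂z = 0
∂L/∂z = ∂L/∂h · ∂h/∂z = 8 × 0 = 0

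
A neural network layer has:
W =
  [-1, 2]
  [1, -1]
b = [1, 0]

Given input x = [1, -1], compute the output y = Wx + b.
y = [-2, 2]

Wx = [-1×1 + 2×-1, 1×1 + -1×-1]
   = [-3, 2]
y = Wx + b = [-3 + 1, 2 + 0] = [-2, 2]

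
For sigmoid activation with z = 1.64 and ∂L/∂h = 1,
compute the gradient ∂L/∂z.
∂L/∂z = 0.1361

σ(1.64) = 0.8375
σ'(1.64) = σ(1.64)(1 - σ(1.64)) = 0.8375 × 0.1625 = 0.1361
∂L/∂z = ∂L/∂h · σ'(z) = 1 × 0.1361 = 0.1361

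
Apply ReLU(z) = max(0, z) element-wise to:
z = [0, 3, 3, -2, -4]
h = [0, 3, 3, 0, 0]

ReLU applied element-wise: max(0,0)=0, max(0,3)=3, max(0,3)=3, max(0,-2)=0, max(0,-4)=0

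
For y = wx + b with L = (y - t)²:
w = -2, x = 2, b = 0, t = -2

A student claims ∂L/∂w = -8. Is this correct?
Correct

y = (-2)(2) + 0 = -4
∂L/∂y = 2(y - t) = 2(-4 - -2) = -4
∂y/∂w = x = 2
∂L/∂w = -4 × 2 = -8

Claimed value: -8
Correct: The correct gradient is -8.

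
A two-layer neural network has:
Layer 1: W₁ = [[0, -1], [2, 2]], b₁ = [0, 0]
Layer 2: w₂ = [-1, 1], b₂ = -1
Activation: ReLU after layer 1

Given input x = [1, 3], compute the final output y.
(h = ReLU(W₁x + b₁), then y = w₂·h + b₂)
y = 7

Layer 1 pre-activation: z₁ = [-3, 8]
After ReLU: h = [0, 8]
Layer 2 output: y = -1×0 + 1×8 + -1 = 7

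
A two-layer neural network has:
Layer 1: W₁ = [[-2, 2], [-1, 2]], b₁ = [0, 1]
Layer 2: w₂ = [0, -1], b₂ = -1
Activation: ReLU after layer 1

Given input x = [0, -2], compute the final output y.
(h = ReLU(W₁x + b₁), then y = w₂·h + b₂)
y = -1

Layer 1 pre-activation: z₁ = [-4, -3]
After ReLU: h = [0, 0]
Layer 2 output: y = 0×0 + -1×0 + -1 = -1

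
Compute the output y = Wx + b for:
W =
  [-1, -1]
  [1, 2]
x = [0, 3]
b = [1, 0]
y = [-2, 6]

Wx = [-1×0 + -1×3, 1×0 + 2×3]
   = [-3, 6]
y = Wx + b = [-3 + 1, 6 + 0] = [-2, 6]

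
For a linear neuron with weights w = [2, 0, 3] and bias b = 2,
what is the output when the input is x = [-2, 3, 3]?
y = 7

y = (2)(-2) + (0)(3) + (3)(3) + 2 = 7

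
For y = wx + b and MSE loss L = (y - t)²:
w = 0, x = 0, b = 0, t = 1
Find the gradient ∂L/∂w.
∂L/∂w = 0

y = wx + b = (0)(0) + 0 = 0
∂L/∂y = 2(y - t) = 2(0 - 1) = -2
∂y/∂w = x = 0
∂L/∂w = ∂L/∂y · ∂y/∂w = -2 × 0 = 0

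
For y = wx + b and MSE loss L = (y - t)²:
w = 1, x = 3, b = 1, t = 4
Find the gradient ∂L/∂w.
∂L/∂w = 0

y = wx + b = (1)(3) + 1 = 4
∂L/∂y = 2(y - t) = 2(4 - 4) = 0
∂y/∂w = x = 3
∂L/∂w = ∂L/∂y · ∂y/∂w = 0 × 3 = 0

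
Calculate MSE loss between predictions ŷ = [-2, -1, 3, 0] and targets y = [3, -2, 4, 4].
MSE = 10.75

MSE = (1/4)((-2-3)² + (-1--2)² + (3-4)² + (0-4)²) = (1/4)(25 + 1 + 1 + 16) = 10.75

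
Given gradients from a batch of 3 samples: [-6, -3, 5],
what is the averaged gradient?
Average gradient = -1.333

Average = (1/3)(-6 + -3 + 5) = -4/3 = -1.333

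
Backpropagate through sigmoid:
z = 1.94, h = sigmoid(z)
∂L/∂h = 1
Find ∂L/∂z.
∂L/∂z = 0.1099

σ(1.94) = 0.8744
σ'(1.94) = σ(1.94)(1 - σ(1.94)) = 0.8744 × 0.1256 = 0.1099
∂L/∂z = ∂L/∂h · σ'(z) = 1 × 0.1099 = 0.1099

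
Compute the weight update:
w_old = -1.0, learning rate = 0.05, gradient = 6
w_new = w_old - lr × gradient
w_new = -1.3

w_new = w - η·∂L/∂w = -1.0 - 0.05×(6) = -1.0 - (0.3) = -1.3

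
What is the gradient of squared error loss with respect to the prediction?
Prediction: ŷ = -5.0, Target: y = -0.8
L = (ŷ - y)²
∂L/∂ŷ = -8.4

∂L/∂ŷ = 2(ŷ - y) = 2(-5.0 - -0.8) = 2(-4.2) = -8.4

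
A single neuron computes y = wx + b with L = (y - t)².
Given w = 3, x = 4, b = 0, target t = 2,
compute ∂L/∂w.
∂L/∂w = 80

y = wx + b = (3)(4) + 0 = 12
∂L/∂y = 2(y - t) = 2(12 - 2) = 20
∂y/∂w = x = 4
∂L/∂w = ∂L/∂y · ∂y/∂w = 20 × 4 = 80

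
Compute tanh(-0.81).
-0.6696

tanh(-0.81) = (e^(-0.81) - e^(0.81))/(e^(-0.81) + e^(0.81)) = -0.6696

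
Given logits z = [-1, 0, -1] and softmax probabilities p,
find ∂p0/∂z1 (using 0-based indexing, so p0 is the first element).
∂p0/∂z1 = -0.1221

p = softmax(z) = [0.2119, 0.5761, 0.2119]
p0 = 0.2119, p1 = 0.5761

∂p0/∂z1 = -p0 × p1 = -0.2119 × 0.5761 = -0.1221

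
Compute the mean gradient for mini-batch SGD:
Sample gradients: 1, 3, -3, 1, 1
Average gradient = 0.6

Average = (1/5)(1 + 3 + -3 + 1 + 1) = 3/5 = 0.6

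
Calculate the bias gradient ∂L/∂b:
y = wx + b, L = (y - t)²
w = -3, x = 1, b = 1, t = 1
∂L/∂b = -6

y = wx + b = (-3)(1) + 1 = -2
∂L/∂y = 2(y - t) = 2(-2 - 1) = -6
∂y/∂b = 1
∂L/∂b = ∂L/∂y · ∂y/∂b = -6 × 1 = -6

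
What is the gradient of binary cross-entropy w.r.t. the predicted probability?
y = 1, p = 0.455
∂L/∂p = -2.198

∂L/∂p = -y/p + (1-y)/(1-p) = -1/0.455 + 0 = -2.198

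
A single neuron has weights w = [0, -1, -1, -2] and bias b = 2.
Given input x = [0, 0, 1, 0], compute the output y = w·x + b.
y = 1

y = (0)(0) + (-1)(0) + (-1)(1) + (-2)(0) + 2 = 1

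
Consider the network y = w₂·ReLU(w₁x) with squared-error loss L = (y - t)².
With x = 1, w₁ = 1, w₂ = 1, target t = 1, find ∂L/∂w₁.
∂L/∂w₁ = 0

Forward pass:
z = w₁x = 1×1 = 1
h = ReLU(1) = 1
y = w₂h = 1×1 = 1

Backward pass:
∂L/∂y = 2(y - t) = 2(1 - 1) = 0
∂y/∂h = w₂ = 1
∂h/∂z = 1 (ReLU derivative)
∂z/∂w₁ = x = 1

∂L/∂w₁ = 0 × 1 × 1 × 1 = 0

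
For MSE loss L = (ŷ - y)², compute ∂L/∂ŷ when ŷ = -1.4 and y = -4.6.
∂L/∂ŷ = 6.4

∂L/∂ŷ = 2(ŷ - y) = 2(-1.4 - -4.6) = 2(3.2) = 6.4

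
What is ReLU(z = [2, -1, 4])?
h = [2, 0, 4]

ReLU applied element-wise: max(0,2)=2, max(0,-1)=0, max(0,4)=4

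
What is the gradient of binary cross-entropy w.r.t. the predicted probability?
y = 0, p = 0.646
∂L/∂p = 2.825

∂L/∂p = -y/p + (1-y)/(1-p) = 0 + 1/0.354 = 2.825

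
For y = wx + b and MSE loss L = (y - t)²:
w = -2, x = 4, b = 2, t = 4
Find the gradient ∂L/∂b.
∂L/∂b = -20

y = wx + b = (-2)(4) + 2 = -6
∂L/∂y = 2(y - t) = 2(-6 - 4) = -20
∂y/∂b = 1
∂L/∂b = ∂L/∂y · ∂y/∂b = -20 × 1 = -20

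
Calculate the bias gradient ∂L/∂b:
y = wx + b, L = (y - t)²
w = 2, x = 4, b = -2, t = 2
∂L/∂b = 8

y = wx + b = (2)(4) + -2 = 6
∂L/∂y = 2(y - t) = 2(6 - 2) = 8
∂y/∂b = 1
∂L/∂b = ∂L/∂y · ∂y/∂b = 8 × 1 = 8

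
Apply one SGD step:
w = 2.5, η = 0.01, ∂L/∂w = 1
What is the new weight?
w_new = 2.49

w_new = w - η·∂L/∂w = 2.5 - 0.01×(1) = 2.5 - (0.01) = 2.49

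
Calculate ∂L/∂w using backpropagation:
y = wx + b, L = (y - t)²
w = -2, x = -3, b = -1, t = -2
∂L/∂w = -42

y = wx + b = (-2)(-3) + -1 = 5
∂L/∂y = 2(y - t) = 2(5 - -2) = 14
∂y/∂w = x = -3
∂L/∂w = ∂L/∂y · ∂y/∂w = 14 × -3 = -42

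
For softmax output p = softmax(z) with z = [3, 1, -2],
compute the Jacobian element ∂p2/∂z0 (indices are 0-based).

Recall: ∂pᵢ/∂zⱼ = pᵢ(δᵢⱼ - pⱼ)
∂p2/∂z0 = -0.005166

p = softmax(z) = [0.8756, 0.1185, 0.0059]
p2 = 0.0059, p0 = 0.8756

∂p2/∂z0 = -p2 × p0 = -0.0059 × 0.8756 = -0.005166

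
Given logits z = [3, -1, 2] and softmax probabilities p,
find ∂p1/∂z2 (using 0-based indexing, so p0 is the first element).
∂p1/∂z2 = -0.003507

p = softmax(z) = [0.7214, 0.01321, 0.2654]
p1 = 0.01321, p2 = 0.2654

∂p1/∂z2 = -p1 × p2 = -0.01321 × 0.2654 = -0.003507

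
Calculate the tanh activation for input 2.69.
0.9908

tanh(2.69) = (e^(2.69) - e^(-2.69))/(e^(2.69) + e^(-2.69)) = 0.9908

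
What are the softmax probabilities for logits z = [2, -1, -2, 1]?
p = [0.6964, 0.0347, 0.0128, 0.2562]

exp(z) = [7.389, 0.3679, 0.1353, 2.718]
Sum = 10.61
p = [0.6964, 0.0347, 0.0128, 0.2562]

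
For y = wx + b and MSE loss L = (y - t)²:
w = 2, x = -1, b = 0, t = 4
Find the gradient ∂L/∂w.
∂L/∂w = 12

y = wx + b = (2)(-1) + 0 = -2
∂L/∂y = 2(y - t) = 2(-2 - 4) = -12
∂y/∂w = x = -1
∂L/∂w = ∂L/∂y · ∂y/∂w = -12 × -1 = 12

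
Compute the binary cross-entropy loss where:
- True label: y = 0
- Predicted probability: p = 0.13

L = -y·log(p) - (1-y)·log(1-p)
L = 0.1393

L = -0·log(0.13) - 1·log(0.87) = -log(0.87) = 0.1393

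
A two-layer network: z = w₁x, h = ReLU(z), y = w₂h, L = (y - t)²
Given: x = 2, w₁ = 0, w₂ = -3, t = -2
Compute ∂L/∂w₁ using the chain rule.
∂L/∂w₁ = 0

Forward pass:
z = w₁x = 0×2 = 0
h = ReLU(0) = 0
y = w₂h = -3×0 = 0

Backward pass:
∂L/∂y = 2(y - t) = 2(0 - -2) = 4
∂y/∂h = w₂ = -3
∂h/∂z = 0 (ReLU derivative)
∂z/∂w₁ = x = 2

∂L/∂w₁ = 4 × -3 × 0 × 2 = 0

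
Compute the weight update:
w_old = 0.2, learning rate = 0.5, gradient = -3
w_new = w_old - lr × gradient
w_new = 1.7

w_new = w - η·∂L/∂w = 0.2 - 0.5×(-3) = 0.2 - (-1.5) = 1.7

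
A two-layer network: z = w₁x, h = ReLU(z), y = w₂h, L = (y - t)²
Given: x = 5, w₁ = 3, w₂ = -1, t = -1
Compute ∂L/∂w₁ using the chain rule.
∂L/∂w₁ = 140

Forward pass:
z = w₁x = 3×5 = 15
h = ReLU(15) = 15
y = w₂h = -1×15 = -15

Backward pass:
∂L/∂y = 2(y - t) = 2(-15 - -1) = -28
∂y/∂h = w₂ = -1
∂h/∂z = 1 (ReLU derivative)
∂z/∂w₁ = x = 5

∂L/∂w₁ = -28 × -1 × 1 × 5 = 140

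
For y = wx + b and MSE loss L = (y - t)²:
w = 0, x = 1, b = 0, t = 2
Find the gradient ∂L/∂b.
∂L/∂b = -4

y = wx + b = (0)(1) + 0 = 0
∂L/∂y = 2(y - t) = 2(0 - 2) = -4
∂y/∂b = 1
∂L/∂b = ∂L/∂y · ∂y/∂b = -4 × 1 = -4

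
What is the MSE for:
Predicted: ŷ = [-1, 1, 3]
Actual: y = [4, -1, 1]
MSE = 11

MSE = (1/3)((-1-4)² + (1--1)² + (3-1)²) = (1/3)(25 + 4 + 4) = 11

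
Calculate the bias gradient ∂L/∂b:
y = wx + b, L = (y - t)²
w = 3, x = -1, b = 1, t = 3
∂L/∂b = -10

y = wx + b = (3)(-1) + 1 = -2
∂L/∂y = 2(y - t) = 2(-2 - 3) = -10
∂y/∂b = 1
∂L/∂b = ∂L/∂y · ∂y/∂b = -10 × 1 = -10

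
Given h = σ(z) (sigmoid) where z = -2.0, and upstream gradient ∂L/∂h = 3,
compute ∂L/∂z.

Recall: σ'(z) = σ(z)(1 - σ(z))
∂L/∂z = 0.315

σ(-2.0) = 0.1192
σ'(-2.0) = σ(-2.0)(1 - σ(-2.0)) = 0.1192 × 0.8808 = 0.105
∂L/∂z = ∂L/∂h · σ'(z) = 3 × 0.105 = 0.315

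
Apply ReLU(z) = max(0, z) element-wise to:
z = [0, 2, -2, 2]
h = [0, 2, 0, 2]

ReLU applied element-wise: max(0,0)=0, max(0,2)=2, max(0,-2)=0, max(0,2)=2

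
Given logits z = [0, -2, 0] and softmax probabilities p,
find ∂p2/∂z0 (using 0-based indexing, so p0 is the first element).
∂p2/∂z0 = -0.2193

p = softmax(z) = [0.4683, 0.06338, 0.4683]
p2 = 0.4683, p0 = 0.4683

∂p2/∂z0 = -p2 × p0 = -0.4683 × 0.4683 = -0.2193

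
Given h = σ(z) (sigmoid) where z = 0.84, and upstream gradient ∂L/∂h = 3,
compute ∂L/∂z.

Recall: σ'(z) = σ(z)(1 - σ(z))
∂L/∂z = 0.6318

σ(0.84) = 0.6985
σ'(0.84) = σ(0.84)(1 - σ(0.84)) = 0.6985 × 0.3015 = 0.2106
∂L/∂z = ∂L/∂h · σ'(z) = 3 × 0.2106 = 0.6318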